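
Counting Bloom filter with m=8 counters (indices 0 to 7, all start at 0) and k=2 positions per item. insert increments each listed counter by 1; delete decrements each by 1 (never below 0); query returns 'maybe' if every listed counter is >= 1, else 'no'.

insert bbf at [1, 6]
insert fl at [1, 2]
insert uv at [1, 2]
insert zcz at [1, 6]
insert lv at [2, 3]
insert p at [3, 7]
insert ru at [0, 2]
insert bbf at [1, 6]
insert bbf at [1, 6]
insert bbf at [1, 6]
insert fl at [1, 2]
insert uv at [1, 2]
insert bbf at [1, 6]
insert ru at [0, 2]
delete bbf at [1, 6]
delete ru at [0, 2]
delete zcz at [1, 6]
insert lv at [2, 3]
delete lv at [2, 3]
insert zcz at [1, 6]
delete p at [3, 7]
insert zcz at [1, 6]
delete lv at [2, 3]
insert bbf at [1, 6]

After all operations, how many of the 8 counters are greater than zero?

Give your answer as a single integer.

Answer: 4

Derivation:
Step 1: insert bbf at [1, 6] -> counters=[0,1,0,0,0,0,1,0]
Step 2: insert fl at [1, 2] -> counters=[0,2,1,0,0,0,1,0]
Step 3: insert uv at [1, 2] -> counters=[0,3,2,0,0,0,1,0]
Step 4: insert zcz at [1, 6] -> counters=[0,4,2,0,0,0,2,0]
Step 5: insert lv at [2, 3] -> counters=[0,4,3,1,0,0,2,0]
Step 6: insert p at [3, 7] -> counters=[0,4,3,2,0,0,2,1]
Step 7: insert ru at [0, 2] -> counters=[1,4,4,2,0,0,2,1]
Step 8: insert bbf at [1, 6] -> counters=[1,5,4,2,0,0,3,1]
Step 9: insert bbf at [1, 6] -> counters=[1,6,4,2,0,0,4,1]
Step 10: insert bbf at [1, 6] -> counters=[1,7,4,2,0,0,5,1]
Step 11: insert fl at [1, 2] -> counters=[1,8,5,2,0,0,5,1]
Step 12: insert uv at [1, 2] -> counters=[1,9,6,2,0,0,5,1]
Step 13: insert bbf at [1, 6] -> counters=[1,10,6,2,0,0,6,1]
Step 14: insert ru at [0, 2] -> counters=[2,10,7,2,0,0,6,1]
Step 15: delete bbf at [1, 6] -> counters=[2,9,7,2,0,0,5,1]
Step 16: delete ru at [0, 2] -> counters=[1,9,6,2,0,0,5,1]
Step 17: delete zcz at [1, 6] -> counters=[1,8,6,2,0,0,4,1]
Step 18: insert lv at [2, 3] -> counters=[1,8,7,3,0,0,4,1]
Step 19: delete lv at [2, 3] -> counters=[1,8,6,2,0,0,4,1]
Step 20: insert zcz at [1, 6] -> counters=[1,9,6,2,0,0,5,1]
Step 21: delete p at [3, 7] -> counters=[1,9,6,1,0,0,5,0]
Step 22: insert zcz at [1, 6] -> counters=[1,10,6,1,0,0,6,0]
Step 23: delete lv at [2, 3] -> counters=[1,10,5,0,0,0,6,0]
Step 24: insert bbf at [1, 6] -> counters=[1,11,5,0,0,0,7,0]
Final counters=[1,11,5,0,0,0,7,0] -> 4 nonzero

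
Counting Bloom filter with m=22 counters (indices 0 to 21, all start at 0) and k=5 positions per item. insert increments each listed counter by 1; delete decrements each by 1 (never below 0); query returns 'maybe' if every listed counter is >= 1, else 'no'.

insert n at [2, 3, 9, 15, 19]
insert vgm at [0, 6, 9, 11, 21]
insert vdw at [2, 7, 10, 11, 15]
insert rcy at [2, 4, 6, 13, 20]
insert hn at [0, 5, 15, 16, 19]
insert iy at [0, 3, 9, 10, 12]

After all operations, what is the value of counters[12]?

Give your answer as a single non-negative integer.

Answer: 1

Derivation:
Step 1: insert n at [2, 3, 9, 15, 19] -> counters=[0,0,1,1,0,0,0,0,0,1,0,0,0,0,0,1,0,0,0,1,0,0]
Step 2: insert vgm at [0, 6, 9, 11, 21] -> counters=[1,0,1,1,0,0,1,0,0,2,0,1,0,0,0,1,0,0,0,1,0,1]
Step 3: insert vdw at [2, 7, 10, 11, 15] -> counters=[1,0,2,1,0,0,1,1,0,2,1,2,0,0,0,2,0,0,0,1,0,1]
Step 4: insert rcy at [2, 4, 6, 13, 20] -> counters=[1,0,3,1,1,0,2,1,0,2,1,2,0,1,0,2,0,0,0,1,1,1]
Step 5: insert hn at [0, 5, 15, 16, 19] -> counters=[2,0,3,1,1,1,2,1,0,2,1,2,0,1,0,3,1,0,0,2,1,1]
Step 6: insert iy at [0, 3, 9, 10, 12] -> counters=[3,0,3,2,1,1,2,1,0,3,2,2,1,1,0,3,1,0,0,2,1,1]
Final counters=[3,0,3,2,1,1,2,1,0,3,2,2,1,1,0,3,1,0,0,2,1,1] -> counters[12]=1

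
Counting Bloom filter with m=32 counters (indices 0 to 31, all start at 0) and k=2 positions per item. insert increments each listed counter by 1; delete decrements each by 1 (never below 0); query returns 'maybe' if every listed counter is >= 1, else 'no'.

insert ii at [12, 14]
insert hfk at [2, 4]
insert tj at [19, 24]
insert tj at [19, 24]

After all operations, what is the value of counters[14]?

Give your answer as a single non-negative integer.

Step 1: insert ii at [12, 14] -> counters=[0,0,0,0,0,0,0,0,0,0,0,0,1,0,1,0,0,0,0,0,0,0,0,0,0,0,0,0,0,0,0,0]
Step 2: insert hfk at [2, 4] -> counters=[0,0,1,0,1,0,0,0,0,0,0,0,1,0,1,0,0,0,0,0,0,0,0,0,0,0,0,0,0,0,0,0]
Step 3: insert tj at [19, 24] -> counters=[0,0,1,0,1,0,0,0,0,0,0,0,1,0,1,0,0,0,0,1,0,0,0,0,1,0,0,0,0,0,0,0]
Step 4: insert tj at [19, 24] -> counters=[0,0,1,0,1,0,0,0,0,0,0,0,1,0,1,0,0,0,0,2,0,0,0,0,2,0,0,0,0,0,0,0]
Final counters=[0,0,1,0,1,0,0,0,0,0,0,0,1,0,1,0,0,0,0,2,0,0,0,0,2,0,0,0,0,0,0,0] -> counters[14]=1

Answer: 1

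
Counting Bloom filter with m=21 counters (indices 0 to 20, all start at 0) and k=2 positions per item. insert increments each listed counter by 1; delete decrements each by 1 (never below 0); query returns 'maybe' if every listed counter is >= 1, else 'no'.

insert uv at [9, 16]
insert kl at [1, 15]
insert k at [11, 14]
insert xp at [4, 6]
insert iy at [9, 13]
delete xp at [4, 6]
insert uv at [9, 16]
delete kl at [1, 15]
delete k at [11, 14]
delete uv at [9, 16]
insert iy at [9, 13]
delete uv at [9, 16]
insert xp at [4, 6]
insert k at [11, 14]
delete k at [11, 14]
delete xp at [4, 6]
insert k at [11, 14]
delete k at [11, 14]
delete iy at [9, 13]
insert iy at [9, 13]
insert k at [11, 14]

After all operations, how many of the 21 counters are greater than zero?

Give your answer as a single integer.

Answer: 4

Derivation:
Step 1: insert uv at [9, 16] -> counters=[0,0,0,0,0,0,0,0,0,1,0,0,0,0,0,0,1,0,0,0,0]
Step 2: insert kl at [1, 15] -> counters=[0,1,0,0,0,0,0,0,0,1,0,0,0,0,0,1,1,0,0,0,0]
Step 3: insert k at [11, 14] -> counters=[0,1,0,0,0,0,0,0,0,1,0,1,0,0,1,1,1,0,0,0,0]
Step 4: insert xp at [4, 6] -> counters=[0,1,0,0,1,0,1,0,0,1,0,1,0,0,1,1,1,0,0,0,0]
Step 5: insert iy at [9, 13] -> counters=[0,1,0,0,1,0,1,0,0,2,0,1,0,1,1,1,1,0,0,0,0]
Step 6: delete xp at [4, 6] -> counters=[0,1,0,0,0,0,0,0,0,2,0,1,0,1,1,1,1,0,0,0,0]
Step 7: insert uv at [9, 16] -> counters=[0,1,0,0,0,0,0,0,0,3,0,1,0,1,1,1,2,0,0,0,0]
Step 8: delete kl at [1, 15] -> counters=[0,0,0,0,0,0,0,0,0,3,0,1,0,1,1,0,2,0,0,0,0]
Step 9: delete k at [11, 14] -> counters=[0,0,0,0,0,0,0,0,0,3,0,0,0,1,0,0,2,0,0,0,0]
Step 10: delete uv at [9, 16] -> counters=[0,0,0,0,0,0,0,0,0,2,0,0,0,1,0,0,1,0,0,0,0]
Step 11: insert iy at [9, 13] -> counters=[0,0,0,0,0,0,0,0,0,3,0,0,0,2,0,0,1,0,0,0,0]
Step 12: delete uv at [9, 16] -> counters=[0,0,0,0,0,0,0,0,0,2,0,0,0,2,0,0,0,0,0,0,0]
Step 13: insert xp at [4, 6] -> counters=[0,0,0,0,1,0,1,0,0,2,0,0,0,2,0,0,0,0,0,0,0]
Step 14: insert k at [11, 14] -> counters=[0,0,0,0,1,0,1,0,0,2,0,1,0,2,1,0,0,0,0,0,0]
Step 15: delete k at [11, 14] -> counters=[0,0,0,0,1,0,1,0,0,2,0,0,0,2,0,0,0,0,0,0,0]
Step 16: delete xp at [4, 6] -> counters=[0,0,0,0,0,0,0,0,0,2,0,0,0,2,0,0,0,0,0,0,0]
Step 17: insert k at [11, 14] -> counters=[0,0,0,0,0,0,0,0,0,2,0,1,0,2,1,0,0,0,0,0,0]
Step 18: delete k at [11, 14] -> counters=[0,0,0,0,0,0,0,0,0,2,0,0,0,2,0,0,0,0,0,0,0]
Step 19: delete iy at [9, 13] -> counters=[0,0,0,0,0,0,0,0,0,1,0,0,0,1,0,0,0,0,0,0,0]
Step 20: insert iy at [9, 13] -> counters=[0,0,0,0,0,0,0,0,0,2,0,0,0,2,0,0,0,0,0,0,0]
Step 21: insert k at [11, 14] -> counters=[0,0,0,0,0,0,0,0,0,2,0,1,0,2,1,0,0,0,0,0,0]
Final counters=[0,0,0,0,0,0,0,0,0,2,0,1,0,2,1,0,0,0,0,0,0] -> 4 nonzero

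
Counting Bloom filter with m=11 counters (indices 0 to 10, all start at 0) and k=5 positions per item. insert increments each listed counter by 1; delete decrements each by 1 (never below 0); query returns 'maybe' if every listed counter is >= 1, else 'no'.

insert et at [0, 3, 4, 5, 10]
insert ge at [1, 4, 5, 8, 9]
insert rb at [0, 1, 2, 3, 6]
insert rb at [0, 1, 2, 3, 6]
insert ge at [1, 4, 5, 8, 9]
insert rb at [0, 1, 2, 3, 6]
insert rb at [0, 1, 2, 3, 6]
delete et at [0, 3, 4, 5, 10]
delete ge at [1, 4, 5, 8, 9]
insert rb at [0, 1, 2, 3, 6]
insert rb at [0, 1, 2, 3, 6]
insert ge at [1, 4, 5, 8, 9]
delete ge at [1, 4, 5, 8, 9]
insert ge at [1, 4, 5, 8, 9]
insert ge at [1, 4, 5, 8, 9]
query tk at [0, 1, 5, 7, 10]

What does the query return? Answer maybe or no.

Step 1: insert et at [0, 3, 4, 5, 10] -> counters=[1,0,0,1,1,1,0,0,0,0,1]
Step 2: insert ge at [1, 4, 5, 8, 9] -> counters=[1,1,0,1,2,2,0,0,1,1,1]
Step 3: insert rb at [0, 1, 2, 3, 6] -> counters=[2,2,1,2,2,2,1,0,1,1,1]
Step 4: insert rb at [0, 1, 2, 3, 6] -> counters=[3,3,2,3,2,2,2,0,1,1,1]
Step 5: insert ge at [1, 4, 5, 8, 9] -> counters=[3,4,2,3,3,3,2,0,2,2,1]
Step 6: insert rb at [0, 1, 2, 3, 6] -> counters=[4,5,3,4,3,3,3,0,2,2,1]
Step 7: insert rb at [0, 1, 2, 3, 6] -> counters=[5,6,4,5,3,3,4,0,2,2,1]
Step 8: delete et at [0, 3, 4, 5, 10] -> counters=[4,6,4,4,2,2,4,0,2,2,0]
Step 9: delete ge at [1, 4, 5, 8, 9] -> counters=[4,5,4,4,1,1,4,0,1,1,0]
Step 10: insert rb at [0, 1, 2, 3, 6] -> counters=[5,6,5,5,1,1,5,0,1,1,0]
Step 11: insert rb at [0, 1, 2, 3, 6] -> counters=[6,7,6,6,1,1,6,0,1,1,0]
Step 12: insert ge at [1, 4, 5, 8, 9] -> counters=[6,8,6,6,2,2,6,0,2,2,0]
Step 13: delete ge at [1, 4, 5, 8, 9] -> counters=[6,7,6,6,1,1,6,0,1,1,0]
Step 14: insert ge at [1, 4, 5, 8, 9] -> counters=[6,8,6,6,2,2,6,0,2,2,0]
Step 15: insert ge at [1, 4, 5, 8, 9] -> counters=[6,9,6,6,3,3,6,0,3,3,0]
Query tk: check counters[0]=6 counters[1]=9 counters[5]=3 counters[7]=0 counters[10]=0 -> no

Answer: no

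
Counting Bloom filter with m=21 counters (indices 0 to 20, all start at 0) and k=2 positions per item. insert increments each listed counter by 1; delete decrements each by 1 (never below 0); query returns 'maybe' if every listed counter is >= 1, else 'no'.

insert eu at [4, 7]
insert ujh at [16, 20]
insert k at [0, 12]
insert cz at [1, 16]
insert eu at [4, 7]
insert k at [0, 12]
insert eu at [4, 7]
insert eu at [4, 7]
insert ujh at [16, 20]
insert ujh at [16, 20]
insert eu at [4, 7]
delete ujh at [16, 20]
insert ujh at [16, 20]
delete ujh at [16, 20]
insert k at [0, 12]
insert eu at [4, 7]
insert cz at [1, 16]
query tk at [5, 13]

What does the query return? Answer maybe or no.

Answer: no

Derivation:
Step 1: insert eu at [4, 7] -> counters=[0,0,0,0,1,0,0,1,0,0,0,0,0,0,0,0,0,0,0,0,0]
Step 2: insert ujh at [16, 20] -> counters=[0,0,0,0,1,0,0,1,0,0,0,0,0,0,0,0,1,0,0,0,1]
Step 3: insert k at [0, 12] -> counters=[1,0,0,0,1,0,0,1,0,0,0,0,1,0,0,0,1,0,0,0,1]
Step 4: insert cz at [1, 16] -> counters=[1,1,0,0,1,0,0,1,0,0,0,0,1,0,0,0,2,0,0,0,1]
Step 5: insert eu at [4, 7] -> counters=[1,1,0,0,2,0,0,2,0,0,0,0,1,0,0,0,2,0,0,0,1]
Step 6: insert k at [0, 12] -> counters=[2,1,0,0,2,0,0,2,0,0,0,0,2,0,0,0,2,0,0,0,1]
Step 7: insert eu at [4, 7] -> counters=[2,1,0,0,3,0,0,3,0,0,0,0,2,0,0,0,2,0,0,0,1]
Step 8: insert eu at [4, 7] -> counters=[2,1,0,0,4,0,0,4,0,0,0,0,2,0,0,0,2,0,0,0,1]
Step 9: insert ujh at [16, 20] -> counters=[2,1,0,0,4,0,0,4,0,0,0,0,2,0,0,0,3,0,0,0,2]
Step 10: insert ujh at [16, 20] -> counters=[2,1,0,0,4,0,0,4,0,0,0,0,2,0,0,0,4,0,0,0,3]
Step 11: insert eu at [4, 7] -> counters=[2,1,0,0,5,0,0,5,0,0,0,0,2,0,0,0,4,0,0,0,3]
Step 12: delete ujh at [16, 20] -> counters=[2,1,0,0,5,0,0,5,0,0,0,0,2,0,0,0,3,0,0,0,2]
Step 13: insert ujh at [16, 20] -> counters=[2,1,0,0,5,0,0,5,0,0,0,0,2,0,0,0,4,0,0,0,3]
Step 14: delete ujh at [16, 20] -> counters=[2,1,0,0,5,0,0,5,0,0,0,0,2,0,0,0,3,0,0,0,2]
Step 15: insert k at [0, 12] -> counters=[3,1,0,0,5,0,0,5,0,0,0,0,3,0,0,0,3,0,0,0,2]
Step 16: insert eu at [4, 7] -> counters=[3,1,0,0,6,0,0,6,0,0,0,0,3,0,0,0,3,0,0,0,2]
Step 17: insert cz at [1, 16] -> counters=[3,2,0,0,6,0,0,6,0,0,0,0,3,0,0,0,4,0,0,0,2]
Query tk: check counters[5]=0 counters[13]=0 -> no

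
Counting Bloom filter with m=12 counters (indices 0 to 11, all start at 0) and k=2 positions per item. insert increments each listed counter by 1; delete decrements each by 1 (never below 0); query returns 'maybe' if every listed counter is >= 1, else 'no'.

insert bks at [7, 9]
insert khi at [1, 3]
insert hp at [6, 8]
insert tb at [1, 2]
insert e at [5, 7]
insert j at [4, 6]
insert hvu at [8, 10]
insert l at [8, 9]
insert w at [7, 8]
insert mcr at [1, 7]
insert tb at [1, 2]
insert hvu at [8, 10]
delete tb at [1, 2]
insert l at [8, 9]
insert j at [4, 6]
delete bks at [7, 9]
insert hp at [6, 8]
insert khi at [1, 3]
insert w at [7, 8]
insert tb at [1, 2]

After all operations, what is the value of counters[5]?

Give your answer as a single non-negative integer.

Answer: 1

Derivation:
Step 1: insert bks at [7, 9] -> counters=[0,0,0,0,0,0,0,1,0,1,0,0]
Step 2: insert khi at [1, 3] -> counters=[0,1,0,1,0,0,0,1,0,1,0,0]
Step 3: insert hp at [6, 8] -> counters=[0,1,0,1,0,0,1,1,1,1,0,0]
Step 4: insert tb at [1, 2] -> counters=[0,2,1,1,0,0,1,1,1,1,0,0]
Step 5: insert e at [5, 7] -> counters=[0,2,1,1,0,1,1,2,1,1,0,0]
Step 6: insert j at [4, 6] -> counters=[0,2,1,1,1,1,2,2,1,1,0,0]
Step 7: insert hvu at [8, 10] -> counters=[0,2,1,1,1,1,2,2,2,1,1,0]
Step 8: insert l at [8, 9] -> counters=[0,2,1,1,1,1,2,2,3,2,1,0]
Step 9: insert w at [7, 8] -> counters=[0,2,1,1,1,1,2,3,4,2,1,0]
Step 10: insert mcr at [1, 7] -> counters=[0,3,1,1,1,1,2,4,4,2,1,0]
Step 11: insert tb at [1, 2] -> counters=[0,4,2,1,1,1,2,4,4,2,1,0]
Step 12: insert hvu at [8, 10] -> counters=[0,4,2,1,1,1,2,4,5,2,2,0]
Step 13: delete tb at [1, 2] -> counters=[0,3,1,1,1,1,2,4,5,2,2,0]
Step 14: insert l at [8, 9] -> counters=[0,3,1,1,1,1,2,4,6,3,2,0]
Step 15: insert j at [4, 6] -> counters=[0,3,1,1,2,1,3,4,6,3,2,0]
Step 16: delete bks at [7, 9] -> counters=[0,3,1,1,2,1,3,3,6,2,2,0]
Step 17: insert hp at [6, 8] -> counters=[0,3,1,1,2,1,4,3,7,2,2,0]
Step 18: insert khi at [1, 3] -> counters=[0,4,1,2,2,1,4,3,7,2,2,0]
Step 19: insert w at [7, 8] -> counters=[0,4,1,2,2,1,4,4,8,2,2,0]
Step 20: insert tb at [1, 2] -> counters=[0,5,2,2,2,1,4,4,8,2,2,0]
Final counters=[0,5,2,2,2,1,4,4,8,2,2,0] -> counters[5]=1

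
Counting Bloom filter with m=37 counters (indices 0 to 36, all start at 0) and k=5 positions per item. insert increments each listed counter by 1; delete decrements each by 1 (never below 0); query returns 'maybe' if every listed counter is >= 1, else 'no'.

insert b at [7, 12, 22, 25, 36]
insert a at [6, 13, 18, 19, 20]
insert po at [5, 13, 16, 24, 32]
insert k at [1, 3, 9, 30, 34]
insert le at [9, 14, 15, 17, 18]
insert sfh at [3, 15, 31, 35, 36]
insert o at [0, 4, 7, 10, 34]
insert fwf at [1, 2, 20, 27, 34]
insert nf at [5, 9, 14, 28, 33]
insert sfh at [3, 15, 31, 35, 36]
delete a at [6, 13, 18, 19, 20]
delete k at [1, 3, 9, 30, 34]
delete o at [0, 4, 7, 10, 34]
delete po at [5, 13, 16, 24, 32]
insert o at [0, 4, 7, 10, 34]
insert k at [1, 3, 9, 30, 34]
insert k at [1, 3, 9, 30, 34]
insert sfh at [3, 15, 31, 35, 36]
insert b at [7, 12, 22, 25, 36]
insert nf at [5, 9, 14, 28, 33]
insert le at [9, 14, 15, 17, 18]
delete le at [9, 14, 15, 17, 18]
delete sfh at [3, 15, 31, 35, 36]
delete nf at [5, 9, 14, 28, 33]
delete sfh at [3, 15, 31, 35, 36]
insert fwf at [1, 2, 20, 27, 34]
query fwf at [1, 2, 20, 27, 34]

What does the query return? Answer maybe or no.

Answer: maybe

Derivation:
Step 1: insert b at [7, 12, 22, 25, 36] -> counters=[0,0,0,0,0,0,0,1,0,0,0,0,1,0,0,0,0,0,0,0,0,0,1,0,0,1,0,0,0,0,0,0,0,0,0,0,1]
Step 2: insert a at [6, 13, 18, 19, 20] -> counters=[0,0,0,0,0,0,1,1,0,0,0,0,1,1,0,0,0,0,1,1,1,0,1,0,0,1,0,0,0,0,0,0,0,0,0,0,1]
Step 3: insert po at [5, 13, 16, 24, 32] -> counters=[0,0,0,0,0,1,1,1,0,0,0,0,1,2,0,0,1,0,1,1,1,0,1,0,1,1,0,0,0,0,0,0,1,0,0,0,1]
Step 4: insert k at [1, 3, 9, 30, 34] -> counters=[0,1,0,1,0,1,1,1,0,1,0,0,1,2,0,0,1,0,1,1,1,0,1,0,1,1,0,0,0,0,1,0,1,0,1,0,1]
Step 5: insert le at [9, 14, 15, 17, 18] -> counters=[0,1,0,1,0,1,1,1,0,2,0,0,1,2,1,1,1,1,2,1,1,0,1,0,1,1,0,0,0,0,1,0,1,0,1,0,1]
Step 6: insert sfh at [3, 15, 31, 35, 36] -> counters=[0,1,0,2,0,1,1,1,0,2,0,0,1,2,1,2,1,1,2,1,1,0,1,0,1,1,0,0,0,0,1,1,1,0,1,1,2]
Step 7: insert o at [0, 4, 7, 10, 34] -> counters=[1,1,0,2,1,1,1,2,0,2,1,0,1,2,1,2,1,1,2,1,1,0,1,0,1,1,0,0,0,0,1,1,1,0,2,1,2]
Step 8: insert fwf at [1, 2, 20, 27, 34] -> counters=[1,2,1,2,1,1,1,2,0,2,1,0,1,2,1,2,1,1,2,1,2,0,1,0,1,1,0,1,0,0,1,1,1,0,3,1,2]
Step 9: insert nf at [5, 9, 14, 28, 33] -> counters=[1,2,1,2,1,2,1,2,0,3,1,0,1,2,2,2,1,1,2,1,2,0,1,0,1,1,0,1,1,0,1,1,1,1,3,1,2]
Step 10: insert sfh at [3, 15, 31, 35, 36] -> counters=[1,2,1,3,1,2,1,2,0,3,1,0,1,2,2,3,1,1,2,1,2,0,1,0,1,1,0,1,1,0,1,2,1,1,3,2,3]
Step 11: delete a at [6, 13, 18, 19, 20] -> counters=[1,2,1,3,1,2,0,2,0,3,1,0,1,1,2,3,1,1,1,0,1,0,1,0,1,1,0,1,1,0,1,2,1,1,3,2,3]
Step 12: delete k at [1, 3, 9, 30, 34] -> counters=[1,1,1,2,1,2,0,2,0,2,1,0,1,1,2,3,1,1,1,0,1,0,1,0,1,1,0,1,1,0,0,2,1,1,2,2,3]
Step 13: delete o at [0, 4, 7, 10, 34] -> counters=[0,1,1,2,0,2,0,1,0,2,0,0,1,1,2,3,1,1,1,0,1,0,1,0,1,1,0,1,1,0,0,2,1,1,1,2,3]
Step 14: delete po at [5, 13, 16, 24, 32] -> counters=[0,1,1,2,0,1,0,1,0,2,0,0,1,0,2,3,0,1,1,0,1,0,1,0,0,1,0,1,1,0,0,2,0,1,1,2,3]
Step 15: insert o at [0, 4, 7, 10, 34] -> counters=[1,1,1,2,1,1,0,2,0,2,1,0,1,0,2,3,0,1,1,0,1,0,1,0,0,1,0,1,1,0,0,2,0,1,2,2,3]
Step 16: insert k at [1, 3, 9, 30, 34] -> counters=[1,2,1,3,1,1,0,2,0,3,1,0,1,0,2,3,0,1,1,0,1,0,1,0,0,1,0,1,1,0,1,2,0,1,3,2,3]
Step 17: insert k at [1, 3, 9, 30, 34] -> counters=[1,3,1,4,1,1,0,2,0,4,1,0,1,0,2,3,0,1,1,0,1,0,1,0,0,1,0,1,1,0,2,2,0,1,4,2,3]
Step 18: insert sfh at [3, 15, 31, 35, 36] -> counters=[1,3,1,5,1,1,0,2,0,4,1,0,1,0,2,4,0,1,1,0,1,0,1,0,0,1,0,1,1,0,2,3,0,1,4,3,4]
Step 19: insert b at [7, 12, 22, 25, 36] -> counters=[1,3,1,5,1,1,0,3,0,4,1,0,2,0,2,4,0,1,1,0,1,0,2,0,0,2,0,1,1,0,2,3,0,1,4,3,5]
Step 20: insert nf at [5, 9, 14, 28, 33] -> counters=[1,3,1,5,1,2,0,3,0,5,1,0,2,0,3,4,0,1,1,0,1,0,2,0,0,2,0,1,2,0,2,3,0,2,4,3,5]
Step 21: insert le at [9, 14, 15, 17, 18] -> counters=[1,3,1,5,1,2,0,3,0,6,1,0,2,0,4,5,0,2,2,0,1,0,2,0,0,2,0,1,2,0,2,3,0,2,4,3,5]
Step 22: delete le at [9, 14, 15, 17, 18] -> counters=[1,3,1,5,1,2,0,3,0,5,1,0,2,0,3,4,0,1,1,0,1,0,2,0,0,2,0,1,2,0,2,3,0,2,4,3,5]
Step 23: delete sfh at [3, 15, 31, 35, 36] -> counters=[1,3,1,4,1,2,0,3,0,5,1,0,2,0,3,3,0,1,1,0,1,0,2,0,0,2,0,1,2,0,2,2,0,2,4,2,4]
Step 24: delete nf at [5, 9, 14, 28, 33] -> counters=[1,3,1,4,1,1,0,3,0,4,1,0,2,0,2,3,0,1,1,0,1,0,2,0,0,2,0,1,1,0,2,2,0,1,4,2,4]
Step 25: delete sfh at [3, 15, 31, 35, 36] -> counters=[1,3,1,3,1,1,0,3,0,4,1,0,2,0,2,2,0,1,1,0,1,0,2,0,0,2,0,1,1,0,2,1,0,1,4,1,3]
Step 26: insert fwf at [1, 2, 20, 27, 34] -> counters=[1,4,2,3,1,1,0,3,0,4,1,0,2,0,2,2,0,1,1,0,2,0,2,0,0,2,0,2,1,0,2,1,0,1,5,1,3]
Query fwf: check counters[1]=4 counters[2]=2 counters[20]=2 counters[27]=2 counters[34]=5 -> maybe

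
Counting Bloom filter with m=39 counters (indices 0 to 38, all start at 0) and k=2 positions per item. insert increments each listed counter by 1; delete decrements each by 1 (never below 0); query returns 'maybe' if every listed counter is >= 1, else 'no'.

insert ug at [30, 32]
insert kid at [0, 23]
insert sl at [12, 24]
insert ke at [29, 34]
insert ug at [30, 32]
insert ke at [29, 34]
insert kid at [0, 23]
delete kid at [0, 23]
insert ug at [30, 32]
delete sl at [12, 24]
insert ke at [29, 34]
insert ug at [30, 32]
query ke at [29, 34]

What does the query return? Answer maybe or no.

Step 1: insert ug at [30, 32] -> counters=[0,0,0,0,0,0,0,0,0,0,0,0,0,0,0,0,0,0,0,0,0,0,0,0,0,0,0,0,0,0,1,0,1,0,0,0,0,0,0]
Step 2: insert kid at [0, 23] -> counters=[1,0,0,0,0,0,0,0,0,0,0,0,0,0,0,0,0,0,0,0,0,0,0,1,0,0,0,0,0,0,1,0,1,0,0,0,0,0,0]
Step 3: insert sl at [12, 24] -> counters=[1,0,0,0,0,0,0,0,0,0,0,0,1,0,0,0,0,0,0,0,0,0,0,1,1,0,0,0,0,0,1,0,1,0,0,0,0,0,0]
Step 4: insert ke at [29, 34] -> counters=[1,0,0,0,0,0,0,0,0,0,0,0,1,0,0,0,0,0,0,0,0,0,0,1,1,0,0,0,0,1,1,0,1,0,1,0,0,0,0]
Step 5: insert ug at [30, 32] -> counters=[1,0,0,0,0,0,0,0,0,0,0,0,1,0,0,0,0,0,0,0,0,0,0,1,1,0,0,0,0,1,2,0,2,0,1,0,0,0,0]
Step 6: insert ke at [29, 34] -> counters=[1,0,0,0,0,0,0,0,0,0,0,0,1,0,0,0,0,0,0,0,0,0,0,1,1,0,0,0,0,2,2,0,2,0,2,0,0,0,0]
Step 7: insert kid at [0, 23] -> counters=[2,0,0,0,0,0,0,0,0,0,0,0,1,0,0,0,0,0,0,0,0,0,0,2,1,0,0,0,0,2,2,0,2,0,2,0,0,0,0]
Step 8: delete kid at [0, 23] -> counters=[1,0,0,0,0,0,0,0,0,0,0,0,1,0,0,0,0,0,0,0,0,0,0,1,1,0,0,0,0,2,2,0,2,0,2,0,0,0,0]
Step 9: insert ug at [30, 32] -> counters=[1,0,0,0,0,0,0,0,0,0,0,0,1,0,0,0,0,0,0,0,0,0,0,1,1,0,0,0,0,2,3,0,3,0,2,0,0,0,0]
Step 10: delete sl at [12, 24] -> counters=[1,0,0,0,0,0,0,0,0,0,0,0,0,0,0,0,0,0,0,0,0,0,0,1,0,0,0,0,0,2,3,0,3,0,2,0,0,0,0]
Step 11: insert ke at [29, 34] -> counters=[1,0,0,0,0,0,0,0,0,0,0,0,0,0,0,0,0,0,0,0,0,0,0,1,0,0,0,0,0,3,3,0,3,0,3,0,0,0,0]
Step 12: insert ug at [30, 32] -> counters=[1,0,0,0,0,0,0,0,0,0,0,0,0,0,0,0,0,0,0,0,0,0,0,1,0,0,0,0,0,3,4,0,4,0,3,0,0,0,0]
Query ke: check counters[29]=3 counters[34]=3 -> maybe

Answer: maybe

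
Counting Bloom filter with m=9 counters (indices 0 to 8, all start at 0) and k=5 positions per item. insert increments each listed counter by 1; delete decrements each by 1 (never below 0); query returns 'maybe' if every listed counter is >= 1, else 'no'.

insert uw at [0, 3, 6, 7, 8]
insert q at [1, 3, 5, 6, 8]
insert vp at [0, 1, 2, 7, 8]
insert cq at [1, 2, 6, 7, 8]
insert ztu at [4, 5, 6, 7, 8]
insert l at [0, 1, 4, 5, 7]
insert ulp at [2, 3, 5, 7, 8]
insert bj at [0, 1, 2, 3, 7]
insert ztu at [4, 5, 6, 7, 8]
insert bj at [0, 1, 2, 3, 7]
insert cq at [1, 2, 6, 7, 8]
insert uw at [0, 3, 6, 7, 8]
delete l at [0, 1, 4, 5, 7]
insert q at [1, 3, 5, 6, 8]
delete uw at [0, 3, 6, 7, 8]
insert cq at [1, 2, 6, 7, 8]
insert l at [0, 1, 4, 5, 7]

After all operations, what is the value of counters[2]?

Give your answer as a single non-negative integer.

Answer: 7

Derivation:
Step 1: insert uw at [0, 3, 6, 7, 8] -> counters=[1,0,0,1,0,0,1,1,1]
Step 2: insert q at [1, 3, 5, 6, 8] -> counters=[1,1,0,2,0,1,2,1,2]
Step 3: insert vp at [0, 1, 2, 7, 8] -> counters=[2,2,1,2,0,1,2,2,3]
Step 4: insert cq at [1, 2, 6, 7, 8] -> counters=[2,3,2,2,0,1,3,3,4]
Step 5: insert ztu at [4, 5, 6, 7, 8] -> counters=[2,3,2,2,1,2,4,4,5]
Step 6: insert l at [0, 1, 4, 5, 7] -> counters=[3,4,2,2,2,3,4,5,5]
Step 7: insert ulp at [2, 3, 5, 7, 8] -> counters=[3,4,3,3,2,4,4,6,6]
Step 8: insert bj at [0, 1, 2, 3, 7] -> counters=[4,5,4,4,2,4,4,7,6]
Step 9: insert ztu at [4, 5, 6, 7, 8] -> counters=[4,5,4,4,3,5,5,8,7]
Step 10: insert bj at [0, 1, 2, 3, 7] -> counters=[5,6,5,5,3,5,5,9,7]
Step 11: insert cq at [1, 2, 6, 7, 8] -> counters=[5,7,6,5,3,5,6,10,8]
Step 12: insert uw at [0, 3, 6, 7, 8] -> counters=[6,7,6,6,3,5,7,11,9]
Step 13: delete l at [0, 1, 4, 5, 7] -> counters=[5,6,6,6,2,4,7,10,9]
Step 14: insert q at [1, 3, 5, 6, 8] -> counters=[5,7,6,7,2,5,8,10,10]
Step 15: delete uw at [0, 3, 6, 7, 8] -> counters=[4,7,6,6,2,5,7,9,9]
Step 16: insert cq at [1, 2, 6, 7, 8] -> counters=[4,8,7,6,2,5,8,10,10]
Step 17: insert l at [0, 1, 4, 5, 7] -> counters=[5,9,7,6,3,6,8,11,10]
Final counters=[5,9,7,6,3,6,8,11,10] -> counters[2]=7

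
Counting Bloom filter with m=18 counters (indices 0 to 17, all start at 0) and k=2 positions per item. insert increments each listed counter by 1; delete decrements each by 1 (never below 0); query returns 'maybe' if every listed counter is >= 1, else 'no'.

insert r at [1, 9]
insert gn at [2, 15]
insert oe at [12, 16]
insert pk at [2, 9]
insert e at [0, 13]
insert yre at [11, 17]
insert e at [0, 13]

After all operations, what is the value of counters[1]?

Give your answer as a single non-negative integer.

Answer: 1

Derivation:
Step 1: insert r at [1, 9] -> counters=[0,1,0,0,0,0,0,0,0,1,0,0,0,0,0,0,0,0]
Step 2: insert gn at [2, 15] -> counters=[0,1,1,0,0,0,0,0,0,1,0,0,0,0,0,1,0,0]
Step 3: insert oe at [12, 16] -> counters=[0,1,1,0,0,0,0,0,0,1,0,0,1,0,0,1,1,0]
Step 4: insert pk at [2, 9] -> counters=[0,1,2,0,0,0,0,0,0,2,0,0,1,0,0,1,1,0]
Step 5: insert e at [0, 13] -> counters=[1,1,2,0,0,0,0,0,0,2,0,0,1,1,0,1,1,0]
Step 6: insert yre at [11, 17] -> counters=[1,1,2,0,0,0,0,0,0,2,0,1,1,1,0,1,1,1]
Step 7: insert e at [0, 13] -> counters=[2,1,2,0,0,0,0,0,0,2,0,1,1,2,0,1,1,1]
Final counters=[2,1,2,0,0,0,0,0,0,2,0,1,1,2,0,1,1,1] -> counters[1]=1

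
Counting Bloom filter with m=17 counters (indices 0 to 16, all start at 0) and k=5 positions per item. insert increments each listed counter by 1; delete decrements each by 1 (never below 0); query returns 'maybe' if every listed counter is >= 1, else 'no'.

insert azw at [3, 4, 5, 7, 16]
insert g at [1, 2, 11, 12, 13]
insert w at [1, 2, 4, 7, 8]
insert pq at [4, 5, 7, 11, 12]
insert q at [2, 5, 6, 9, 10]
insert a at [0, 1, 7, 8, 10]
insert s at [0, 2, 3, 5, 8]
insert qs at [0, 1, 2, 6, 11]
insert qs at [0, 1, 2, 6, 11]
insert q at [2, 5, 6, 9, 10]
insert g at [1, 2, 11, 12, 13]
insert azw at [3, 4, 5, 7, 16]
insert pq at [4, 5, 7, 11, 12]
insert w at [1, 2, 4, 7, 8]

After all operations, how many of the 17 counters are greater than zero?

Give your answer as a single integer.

Step 1: insert azw at [3, 4, 5, 7, 16] -> counters=[0,0,0,1,1,1,0,1,0,0,0,0,0,0,0,0,1]
Step 2: insert g at [1, 2, 11, 12, 13] -> counters=[0,1,1,1,1,1,0,1,0,0,0,1,1,1,0,0,1]
Step 3: insert w at [1, 2, 4, 7, 8] -> counters=[0,2,2,1,2,1,0,2,1,0,0,1,1,1,0,0,1]
Step 4: insert pq at [4, 5, 7, 11, 12] -> counters=[0,2,2,1,3,2,0,3,1,0,0,2,2,1,0,0,1]
Step 5: insert q at [2, 5, 6, 9, 10] -> counters=[0,2,3,1,3,3,1,3,1,1,1,2,2,1,0,0,1]
Step 6: insert a at [0, 1, 7, 8, 10] -> counters=[1,3,3,1,3,3,1,4,2,1,2,2,2,1,0,0,1]
Step 7: insert s at [0, 2, 3, 5, 8] -> counters=[2,3,4,2,3,4,1,4,3,1,2,2,2,1,0,0,1]
Step 8: insert qs at [0, 1, 2, 6, 11] -> counters=[3,4,5,2,3,4,2,4,3,1,2,3,2,1,0,0,1]
Step 9: insert qs at [0, 1, 2, 6, 11] -> counters=[4,5,6,2,3,4,3,4,3,1,2,4,2,1,0,0,1]
Step 10: insert q at [2, 5, 6, 9, 10] -> counters=[4,5,7,2,3,5,4,4,3,2,3,4,2,1,0,0,1]
Step 11: insert g at [1, 2, 11, 12, 13] -> counters=[4,6,8,2,3,5,4,4,3,2,3,5,3,2,0,0,1]
Step 12: insert azw at [3, 4, 5, 7, 16] -> counters=[4,6,8,3,4,6,4,5,3,2,3,5,3,2,0,0,2]
Step 13: insert pq at [4, 5, 7, 11, 12] -> counters=[4,6,8,3,5,7,4,6,3,2,3,6,4,2,0,0,2]
Step 14: insert w at [1, 2, 4, 7, 8] -> counters=[4,7,9,3,6,7,4,7,4,2,3,6,4,2,0,0,2]
Final counters=[4,7,9,3,6,7,4,7,4,2,3,6,4,2,0,0,2] -> 15 nonzero

Answer: 15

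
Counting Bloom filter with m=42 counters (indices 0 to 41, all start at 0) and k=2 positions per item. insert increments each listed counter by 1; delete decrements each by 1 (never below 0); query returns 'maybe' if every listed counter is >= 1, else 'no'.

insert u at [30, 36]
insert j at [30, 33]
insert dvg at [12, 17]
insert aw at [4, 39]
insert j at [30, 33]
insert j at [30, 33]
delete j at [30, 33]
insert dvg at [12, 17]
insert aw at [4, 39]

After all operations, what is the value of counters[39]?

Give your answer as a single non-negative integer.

Step 1: insert u at [30, 36] -> counters=[0,0,0,0,0,0,0,0,0,0,0,0,0,0,0,0,0,0,0,0,0,0,0,0,0,0,0,0,0,0,1,0,0,0,0,0,1,0,0,0,0,0]
Step 2: insert j at [30, 33] -> counters=[0,0,0,0,0,0,0,0,0,0,0,0,0,0,0,0,0,0,0,0,0,0,0,0,0,0,0,0,0,0,2,0,0,1,0,0,1,0,0,0,0,0]
Step 3: insert dvg at [12, 17] -> counters=[0,0,0,0,0,0,0,0,0,0,0,0,1,0,0,0,0,1,0,0,0,0,0,0,0,0,0,0,0,0,2,0,0,1,0,0,1,0,0,0,0,0]
Step 4: insert aw at [4, 39] -> counters=[0,0,0,0,1,0,0,0,0,0,0,0,1,0,0,0,0,1,0,0,0,0,0,0,0,0,0,0,0,0,2,0,0,1,0,0,1,0,0,1,0,0]
Step 5: insert j at [30, 33] -> counters=[0,0,0,0,1,0,0,0,0,0,0,0,1,0,0,0,0,1,0,0,0,0,0,0,0,0,0,0,0,0,3,0,0,2,0,0,1,0,0,1,0,0]
Step 6: insert j at [30, 33] -> counters=[0,0,0,0,1,0,0,0,0,0,0,0,1,0,0,0,0,1,0,0,0,0,0,0,0,0,0,0,0,0,4,0,0,3,0,0,1,0,0,1,0,0]
Step 7: delete j at [30, 33] -> counters=[0,0,0,0,1,0,0,0,0,0,0,0,1,0,0,0,0,1,0,0,0,0,0,0,0,0,0,0,0,0,3,0,0,2,0,0,1,0,0,1,0,0]
Step 8: insert dvg at [12, 17] -> counters=[0,0,0,0,1,0,0,0,0,0,0,0,2,0,0,0,0,2,0,0,0,0,0,0,0,0,0,0,0,0,3,0,0,2,0,0,1,0,0,1,0,0]
Step 9: insert aw at [4, 39] -> counters=[0,0,0,0,2,0,0,0,0,0,0,0,2,0,0,0,0,2,0,0,0,0,0,0,0,0,0,0,0,0,3,0,0,2,0,0,1,0,0,2,0,0]
Final counters=[0,0,0,0,2,0,0,0,0,0,0,0,2,0,0,0,0,2,0,0,0,0,0,0,0,0,0,0,0,0,3,0,0,2,0,0,1,0,0,2,0,0] -> counters[39]=2

Answer: 2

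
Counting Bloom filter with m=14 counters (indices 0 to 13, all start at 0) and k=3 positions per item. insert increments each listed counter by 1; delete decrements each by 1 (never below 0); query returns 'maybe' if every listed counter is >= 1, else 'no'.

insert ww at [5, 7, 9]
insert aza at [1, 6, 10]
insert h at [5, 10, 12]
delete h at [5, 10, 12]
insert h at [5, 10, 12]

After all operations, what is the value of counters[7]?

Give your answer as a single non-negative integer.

Answer: 1

Derivation:
Step 1: insert ww at [5, 7, 9] -> counters=[0,0,0,0,0,1,0,1,0,1,0,0,0,0]
Step 2: insert aza at [1, 6, 10] -> counters=[0,1,0,0,0,1,1,1,0,1,1,0,0,0]
Step 3: insert h at [5, 10, 12] -> counters=[0,1,0,0,0,2,1,1,0,1,2,0,1,0]
Step 4: delete h at [5, 10, 12] -> counters=[0,1,0,0,0,1,1,1,0,1,1,0,0,0]
Step 5: insert h at [5, 10, 12] -> counters=[0,1,0,0,0,2,1,1,0,1,2,0,1,0]
Final counters=[0,1,0,0,0,2,1,1,0,1,2,0,1,0] -> counters[7]=1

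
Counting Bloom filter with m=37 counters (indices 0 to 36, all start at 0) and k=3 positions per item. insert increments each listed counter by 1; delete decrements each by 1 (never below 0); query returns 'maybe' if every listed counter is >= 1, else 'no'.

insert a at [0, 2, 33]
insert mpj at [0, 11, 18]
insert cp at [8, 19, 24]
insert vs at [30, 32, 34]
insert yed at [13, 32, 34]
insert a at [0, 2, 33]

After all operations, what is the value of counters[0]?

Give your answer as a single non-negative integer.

Step 1: insert a at [0, 2, 33] -> counters=[1,0,1,0,0,0,0,0,0,0,0,0,0,0,0,0,0,0,0,0,0,0,0,0,0,0,0,0,0,0,0,0,0,1,0,0,0]
Step 2: insert mpj at [0, 11, 18] -> counters=[2,0,1,0,0,0,0,0,0,0,0,1,0,0,0,0,0,0,1,0,0,0,0,0,0,0,0,0,0,0,0,0,0,1,0,0,0]
Step 3: insert cp at [8, 19, 24] -> counters=[2,0,1,0,0,0,0,0,1,0,0,1,0,0,0,0,0,0,1,1,0,0,0,0,1,0,0,0,0,0,0,0,0,1,0,0,0]
Step 4: insert vs at [30, 32, 34] -> counters=[2,0,1,0,0,0,0,0,1,0,0,1,0,0,0,0,0,0,1,1,0,0,0,0,1,0,0,0,0,0,1,0,1,1,1,0,0]
Step 5: insert yed at [13, 32, 34] -> counters=[2,0,1,0,0,0,0,0,1,0,0,1,0,1,0,0,0,0,1,1,0,0,0,0,1,0,0,0,0,0,1,0,2,1,2,0,0]
Step 6: insert a at [0, 2, 33] -> counters=[3,0,2,0,0,0,0,0,1,0,0,1,0,1,0,0,0,0,1,1,0,0,0,0,1,0,0,0,0,0,1,0,2,2,2,0,0]
Final counters=[3,0,2,0,0,0,0,0,1,0,0,1,0,1,0,0,0,0,1,1,0,0,0,0,1,0,0,0,0,0,1,0,2,2,2,0,0] -> counters[0]=3

Answer: 3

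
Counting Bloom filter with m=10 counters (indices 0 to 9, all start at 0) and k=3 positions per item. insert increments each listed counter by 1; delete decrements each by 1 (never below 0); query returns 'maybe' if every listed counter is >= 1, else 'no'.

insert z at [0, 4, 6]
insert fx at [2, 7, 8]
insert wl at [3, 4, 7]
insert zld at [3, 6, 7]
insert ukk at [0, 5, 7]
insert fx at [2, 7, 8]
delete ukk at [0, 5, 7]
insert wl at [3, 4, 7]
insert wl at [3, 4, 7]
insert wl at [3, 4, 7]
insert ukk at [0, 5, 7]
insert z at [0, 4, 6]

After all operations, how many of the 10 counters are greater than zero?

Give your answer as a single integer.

Answer: 8

Derivation:
Step 1: insert z at [0, 4, 6] -> counters=[1,0,0,0,1,0,1,0,0,0]
Step 2: insert fx at [2, 7, 8] -> counters=[1,0,1,0,1,0,1,1,1,0]
Step 3: insert wl at [3, 4, 7] -> counters=[1,0,1,1,2,0,1,2,1,0]
Step 4: insert zld at [3, 6, 7] -> counters=[1,0,1,2,2,0,2,3,1,0]
Step 5: insert ukk at [0, 5, 7] -> counters=[2,0,1,2,2,1,2,4,1,0]
Step 6: insert fx at [2, 7, 8] -> counters=[2,0,2,2,2,1,2,5,2,0]
Step 7: delete ukk at [0, 5, 7] -> counters=[1,0,2,2,2,0,2,4,2,0]
Step 8: insert wl at [3, 4, 7] -> counters=[1,0,2,3,3,0,2,5,2,0]
Step 9: insert wl at [3, 4, 7] -> counters=[1,0,2,4,4,0,2,6,2,0]
Step 10: insert wl at [3, 4, 7] -> counters=[1,0,2,5,5,0,2,7,2,0]
Step 11: insert ukk at [0, 5, 7] -> counters=[2,0,2,5,5,1,2,8,2,0]
Step 12: insert z at [0, 4, 6] -> counters=[3,0,2,5,6,1,3,8,2,0]
Final counters=[3,0,2,5,6,1,3,8,2,0] -> 8 nonzero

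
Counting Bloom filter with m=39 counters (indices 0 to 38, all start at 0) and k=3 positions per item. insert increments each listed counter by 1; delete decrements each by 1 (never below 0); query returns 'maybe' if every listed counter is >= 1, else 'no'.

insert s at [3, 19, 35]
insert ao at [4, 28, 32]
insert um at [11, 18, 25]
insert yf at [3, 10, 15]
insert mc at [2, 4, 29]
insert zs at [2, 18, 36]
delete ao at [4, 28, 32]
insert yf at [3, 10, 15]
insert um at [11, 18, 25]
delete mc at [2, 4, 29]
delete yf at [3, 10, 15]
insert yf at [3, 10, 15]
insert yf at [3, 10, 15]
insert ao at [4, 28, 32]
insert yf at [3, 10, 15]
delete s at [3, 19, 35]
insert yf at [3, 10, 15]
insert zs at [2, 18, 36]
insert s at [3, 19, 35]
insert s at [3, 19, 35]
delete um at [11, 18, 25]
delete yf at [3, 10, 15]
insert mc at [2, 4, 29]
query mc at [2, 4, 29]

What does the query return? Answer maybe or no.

Step 1: insert s at [3, 19, 35] -> counters=[0,0,0,1,0,0,0,0,0,0,0,0,0,0,0,0,0,0,0,1,0,0,0,0,0,0,0,0,0,0,0,0,0,0,0,1,0,0,0]
Step 2: insert ao at [4, 28, 32] -> counters=[0,0,0,1,1,0,0,0,0,0,0,0,0,0,0,0,0,0,0,1,0,0,0,0,0,0,0,0,1,0,0,0,1,0,0,1,0,0,0]
Step 3: insert um at [11, 18, 25] -> counters=[0,0,0,1,1,0,0,0,0,0,0,1,0,0,0,0,0,0,1,1,0,0,0,0,0,1,0,0,1,0,0,0,1,0,0,1,0,0,0]
Step 4: insert yf at [3, 10, 15] -> counters=[0,0,0,2,1,0,0,0,0,0,1,1,0,0,0,1,0,0,1,1,0,0,0,0,0,1,0,0,1,0,0,0,1,0,0,1,0,0,0]
Step 5: insert mc at [2, 4, 29] -> counters=[0,0,1,2,2,0,0,0,0,0,1,1,0,0,0,1,0,0,1,1,0,0,0,0,0,1,0,0,1,1,0,0,1,0,0,1,0,0,0]
Step 6: insert zs at [2, 18, 36] -> counters=[0,0,2,2,2,0,0,0,0,0,1,1,0,0,0,1,0,0,2,1,0,0,0,0,0,1,0,0,1,1,0,0,1,0,0,1,1,0,0]
Step 7: delete ao at [4, 28, 32] -> counters=[0,0,2,2,1,0,0,0,0,0,1,1,0,0,0,1,0,0,2,1,0,0,0,0,0,1,0,0,0,1,0,0,0,0,0,1,1,0,0]
Step 8: insert yf at [3, 10, 15] -> counters=[0,0,2,3,1,0,0,0,0,0,2,1,0,0,0,2,0,0,2,1,0,0,0,0,0,1,0,0,0,1,0,0,0,0,0,1,1,0,0]
Step 9: insert um at [11, 18, 25] -> counters=[0,0,2,3,1,0,0,0,0,0,2,2,0,0,0,2,0,0,3,1,0,0,0,0,0,2,0,0,0,1,0,0,0,0,0,1,1,0,0]
Step 10: delete mc at [2, 4, 29] -> counters=[0,0,1,3,0,0,0,0,0,0,2,2,0,0,0,2,0,0,3,1,0,0,0,0,0,2,0,0,0,0,0,0,0,0,0,1,1,0,0]
Step 11: delete yf at [3, 10, 15] -> counters=[0,0,1,2,0,0,0,0,0,0,1,2,0,0,0,1,0,0,3,1,0,0,0,0,0,2,0,0,0,0,0,0,0,0,0,1,1,0,0]
Step 12: insert yf at [3, 10, 15] -> counters=[0,0,1,3,0,0,0,0,0,0,2,2,0,0,0,2,0,0,3,1,0,0,0,0,0,2,0,0,0,0,0,0,0,0,0,1,1,0,0]
Step 13: insert yf at [3, 10, 15] -> counters=[0,0,1,4,0,0,0,0,0,0,3,2,0,0,0,3,0,0,3,1,0,0,0,0,0,2,0,0,0,0,0,0,0,0,0,1,1,0,0]
Step 14: insert ao at [4, 28, 32] -> counters=[0,0,1,4,1,0,0,0,0,0,3,2,0,0,0,3,0,0,3,1,0,0,0,0,0,2,0,0,1,0,0,0,1,0,0,1,1,0,0]
Step 15: insert yf at [3, 10, 15] -> counters=[0,0,1,5,1,0,0,0,0,0,4,2,0,0,0,4,0,0,3,1,0,0,0,0,0,2,0,0,1,0,0,0,1,0,0,1,1,0,0]
Step 16: delete s at [3, 19, 35] -> counters=[0,0,1,4,1,0,0,0,0,0,4,2,0,0,0,4,0,0,3,0,0,0,0,0,0,2,0,0,1,0,0,0,1,0,0,0,1,0,0]
Step 17: insert yf at [3, 10, 15] -> counters=[0,0,1,5,1,0,0,0,0,0,5,2,0,0,0,5,0,0,3,0,0,0,0,0,0,2,0,0,1,0,0,0,1,0,0,0,1,0,0]
Step 18: insert zs at [2, 18, 36] -> counters=[0,0,2,5,1,0,0,0,0,0,5,2,0,0,0,5,0,0,4,0,0,0,0,0,0,2,0,0,1,0,0,0,1,0,0,0,2,0,0]
Step 19: insert s at [3, 19, 35] -> counters=[0,0,2,6,1,0,0,0,0,0,5,2,0,0,0,5,0,0,4,1,0,0,0,0,0,2,0,0,1,0,0,0,1,0,0,1,2,0,0]
Step 20: insert s at [3, 19, 35] -> counters=[0,0,2,7,1,0,0,0,0,0,5,2,0,0,0,5,0,0,4,2,0,0,0,0,0,2,0,0,1,0,0,0,1,0,0,2,2,0,0]
Step 21: delete um at [11, 18, 25] -> counters=[0,0,2,7,1,0,0,0,0,0,5,1,0,0,0,5,0,0,3,2,0,0,0,0,0,1,0,0,1,0,0,0,1,0,0,2,2,0,0]
Step 22: delete yf at [3, 10, 15] -> counters=[0,0,2,6,1,0,0,0,0,0,4,1,0,0,0,4,0,0,3,2,0,0,0,0,0,1,0,0,1,0,0,0,1,0,0,2,2,0,0]
Step 23: insert mc at [2, 4, 29] -> counters=[0,0,3,6,2,0,0,0,0,0,4,1,0,0,0,4,0,0,3,2,0,0,0,0,0,1,0,0,1,1,0,0,1,0,0,2,2,0,0]
Query mc: check counters[2]=3 counters[4]=2 counters[29]=1 -> maybe

Answer: maybe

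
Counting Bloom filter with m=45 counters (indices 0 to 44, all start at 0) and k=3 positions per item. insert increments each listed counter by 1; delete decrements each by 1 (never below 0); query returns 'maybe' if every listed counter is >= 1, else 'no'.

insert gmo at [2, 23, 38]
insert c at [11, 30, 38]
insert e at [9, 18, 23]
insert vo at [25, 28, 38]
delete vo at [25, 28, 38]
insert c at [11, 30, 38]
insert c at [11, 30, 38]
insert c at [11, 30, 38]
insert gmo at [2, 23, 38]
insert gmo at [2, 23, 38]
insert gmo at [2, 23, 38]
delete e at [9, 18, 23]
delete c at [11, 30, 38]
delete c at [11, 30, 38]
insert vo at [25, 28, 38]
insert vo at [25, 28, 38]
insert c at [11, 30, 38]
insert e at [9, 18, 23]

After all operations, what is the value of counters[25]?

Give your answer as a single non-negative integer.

Answer: 2

Derivation:
Step 1: insert gmo at [2, 23, 38] -> counters=[0,0,1,0,0,0,0,0,0,0,0,0,0,0,0,0,0,0,0,0,0,0,0,1,0,0,0,0,0,0,0,0,0,0,0,0,0,0,1,0,0,0,0,0,0]
Step 2: insert c at [11, 30, 38] -> counters=[0,0,1,0,0,0,0,0,0,0,0,1,0,0,0,0,0,0,0,0,0,0,0,1,0,0,0,0,0,0,1,0,0,0,0,0,0,0,2,0,0,0,0,0,0]
Step 3: insert e at [9, 18, 23] -> counters=[0,0,1,0,0,0,0,0,0,1,0,1,0,0,0,0,0,0,1,0,0,0,0,2,0,0,0,0,0,0,1,0,0,0,0,0,0,0,2,0,0,0,0,0,0]
Step 4: insert vo at [25, 28, 38] -> counters=[0,0,1,0,0,0,0,0,0,1,0,1,0,0,0,0,0,0,1,0,0,0,0,2,0,1,0,0,1,0,1,0,0,0,0,0,0,0,3,0,0,0,0,0,0]
Step 5: delete vo at [25, 28, 38] -> counters=[0,0,1,0,0,0,0,0,0,1,0,1,0,0,0,0,0,0,1,0,0,0,0,2,0,0,0,0,0,0,1,0,0,0,0,0,0,0,2,0,0,0,0,0,0]
Step 6: insert c at [11, 30, 38] -> counters=[0,0,1,0,0,0,0,0,0,1,0,2,0,0,0,0,0,0,1,0,0,0,0,2,0,0,0,0,0,0,2,0,0,0,0,0,0,0,3,0,0,0,0,0,0]
Step 7: insert c at [11, 30, 38] -> counters=[0,0,1,0,0,0,0,0,0,1,0,3,0,0,0,0,0,0,1,0,0,0,0,2,0,0,0,0,0,0,3,0,0,0,0,0,0,0,4,0,0,0,0,0,0]
Step 8: insert c at [11, 30, 38] -> counters=[0,0,1,0,0,0,0,0,0,1,0,4,0,0,0,0,0,0,1,0,0,0,0,2,0,0,0,0,0,0,4,0,0,0,0,0,0,0,5,0,0,0,0,0,0]
Step 9: insert gmo at [2, 23, 38] -> counters=[0,0,2,0,0,0,0,0,0,1,0,4,0,0,0,0,0,0,1,0,0,0,0,3,0,0,0,0,0,0,4,0,0,0,0,0,0,0,6,0,0,0,0,0,0]
Step 10: insert gmo at [2, 23, 38] -> counters=[0,0,3,0,0,0,0,0,0,1,0,4,0,0,0,0,0,0,1,0,0,0,0,4,0,0,0,0,0,0,4,0,0,0,0,0,0,0,7,0,0,0,0,0,0]
Step 11: insert gmo at [2, 23, 38] -> counters=[0,0,4,0,0,0,0,0,0,1,0,4,0,0,0,0,0,0,1,0,0,0,0,5,0,0,0,0,0,0,4,0,0,0,0,0,0,0,8,0,0,0,0,0,0]
Step 12: delete e at [9, 18, 23] -> counters=[0,0,4,0,0,0,0,0,0,0,0,4,0,0,0,0,0,0,0,0,0,0,0,4,0,0,0,0,0,0,4,0,0,0,0,0,0,0,8,0,0,0,0,0,0]
Step 13: delete c at [11, 30, 38] -> counters=[0,0,4,0,0,0,0,0,0,0,0,3,0,0,0,0,0,0,0,0,0,0,0,4,0,0,0,0,0,0,3,0,0,0,0,0,0,0,7,0,0,0,0,0,0]
Step 14: delete c at [11, 30, 38] -> counters=[0,0,4,0,0,0,0,0,0,0,0,2,0,0,0,0,0,0,0,0,0,0,0,4,0,0,0,0,0,0,2,0,0,0,0,0,0,0,6,0,0,0,0,0,0]
Step 15: insert vo at [25, 28, 38] -> counters=[0,0,4,0,0,0,0,0,0,0,0,2,0,0,0,0,0,0,0,0,0,0,0,4,0,1,0,0,1,0,2,0,0,0,0,0,0,0,7,0,0,0,0,0,0]
Step 16: insert vo at [25, 28, 38] -> counters=[0,0,4,0,0,0,0,0,0,0,0,2,0,0,0,0,0,0,0,0,0,0,0,4,0,2,0,0,2,0,2,0,0,0,0,0,0,0,8,0,0,0,0,0,0]
Step 17: insert c at [11, 30, 38] -> counters=[0,0,4,0,0,0,0,0,0,0,0,3,0,0,0,0,0,0,0,0,0,0,0,4,0,2,0,0,2,0,3,0,0,0,0,0,0,0,9,0,0,0,0,0,0]
Step 18: insert e at [9, 18, 23] -> counters=[0,0,4,0,0,0,0,0,0,1,0,3,0,0,0,0,0,0,1,0,0,0,0,5,0,2,0,0,2,0,3,0,0,0,0,0,0,0,9,0,0,0,0,0,0]
Final counters=[0,0,4,0,0,0,0,0,0,1,0,3,0,0,0,0,0,0,1,0,0,0,0,5,0,2,0,0,2,0,3,0,0,0,0,0,0,0,9,0,0,0,0,0,0] -> counters[25]=2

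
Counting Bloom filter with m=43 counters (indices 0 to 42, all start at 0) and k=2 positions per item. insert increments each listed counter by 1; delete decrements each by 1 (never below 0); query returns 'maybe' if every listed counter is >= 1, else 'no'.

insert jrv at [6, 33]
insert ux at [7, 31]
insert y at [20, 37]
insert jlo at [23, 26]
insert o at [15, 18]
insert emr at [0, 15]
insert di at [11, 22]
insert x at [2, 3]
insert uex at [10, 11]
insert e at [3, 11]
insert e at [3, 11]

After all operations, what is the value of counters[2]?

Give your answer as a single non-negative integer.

Answer: 1

Derivation:
Step 1: insert jrv at [6, 33] -> counters=[0,0,0,0,0,0,1,0,0,0,0,0,0,0,0,0,0,0,0,0,0,0,0,0,0,0,0,0,0,0,0,0,0,1,0,0,0,0,0,0,0,0,0]
Step 2: insert ux at [7, 31] -> counters=[0,0,0,0,0,0,1,1,0,0,0,0,0,0,0,0,0,0,0,0,0,0,0,0,0,0,0,0,0,0,0,1,0,1,0,0,0,0,0,0,0,0,0]
Step 3: insert y at [20, 37] -> counters=[0,0,0,0,0,0,1,1,0,0,0,0,0,0,0,0,0,0,0,0,1,0,0,0,0,0,0,0,0,0,0,1,0,1,0,0,0,1,0,0,0,0,0]
Step 4: insert jlo at [23, 26] -> counters=[0,0,0,0,0,0,1,1,0,0,0,0,0,0,0,0,0,0,0,0,1,0,0,1,0,0,1,0,0,0,0,1,0,1,0,0,0,1,0,0,0,0,0]
Step 5: insert o at [15, 18] -> counters=[0,0,0,0,0,0,1,1,0,0,0,0,0,0,0,1,0,0,1,0,1,0,0,1,0,0,1,0,0,0,0,1,0,1,0,0,0,1,0,0,0,0,0]
Step 6: insert emr at [0, 15] -> counters=[1,0,0,0,0,0,1,1,0,0,0,0,0,0,0,2,0,0,1,0,1,0,0,1,0,0,1,0,0,0,0,1,0,1,0,0,0,1,0,0,0,0,0]
Step 7: insert di at [11, 22] -> counters=[1,0,0,0,0,0,1,1,0,0,0,1,0,0,0,2,0,0,1,0,1,0,1,1,0,0,1,0,0,0,0,1,0,1,0,0,0,1,0,0,0,0,0]
Step 8: insert x at [2, 3] -> counters=[1,0,1,1,0,0,1,1,0,0,0,1,0,0,0,2,0,0,1,0,1,0,1,1,0,0,1,0,0,0,0,1,0,1,0,0,0,1,0,0,0,0,0]
Step 9: insert uex at [10, 11] -> counters=[1,0,1,1,0,0,1,1,0,0,1,2,0,0,0,2,0,0,1,0,1,0,1,1,0,0,1,0,0,0,0,1,0,1,0,0,0,1,0,0,0,0,0]
Step 10: insert e at [3, 11] -> counters=[1,0,1,2,0,0,1,1,0,0,1,3,0,0,0,2,0,0,1,0,1,0,1,1,0,0,1,0,0,0,0,1,0,1,0,0,0,1,0,0,0,0,0]
Step 11: insert e at [3, 11] -> counters=[1,0,1,3,0,0,1,1,0,0,1,4,0,0,0,2,0,0,1,0,1,0,1,1,0,0,1,0,0,0,0,1,0,1,0,0,0,1,0,0,0,0,0]
Final counters=[1,0,1,3,0,0,1,1,0,0,1,4,0,0,0,2,0,0,1,0,1,0,1,1,0,0,1,0,0,0,0,1,0,1,0,0,0,1,0,0,0,0,0] -> counters[2]=1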